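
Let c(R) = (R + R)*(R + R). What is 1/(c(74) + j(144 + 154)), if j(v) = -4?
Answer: 1/21900 ≈ 4.5662e-5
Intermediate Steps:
c(R) = 4*R² (c(R) = (2*R)*(2*R) = 4*R²)
1/(c(74) + j(144 + 154)) = 1/(4*74² - 4) = 1/(4*5476 - 4) = 1/(21904 - 4) = 1/21900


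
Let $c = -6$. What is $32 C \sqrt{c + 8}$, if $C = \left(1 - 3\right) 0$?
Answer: $0$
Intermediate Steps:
$C = 0$ ($C = \left(-2\right) 0 = 0$)
$32 C \sqrt{c + 8} = 32 \cdot 0 \sqrt{-6 + 8} = 0 \sqrt{2} = 0$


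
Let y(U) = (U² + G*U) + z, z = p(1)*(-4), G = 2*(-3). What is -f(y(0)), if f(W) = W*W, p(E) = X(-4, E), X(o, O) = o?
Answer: -256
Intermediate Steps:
p(E) = -4
G = -6
z = 16 (z = -4*(-4) = 16)
y(U) = 16 + U² - 6*U (y(U) = (U² - 6*U) + 16 = 16 + U² - 6*U)
f(W) = W²
-f(y(0)) = -(16 + 0² - 6*0)² = -(16 + 0 + 0)² = -1*16² = -1*256 = -256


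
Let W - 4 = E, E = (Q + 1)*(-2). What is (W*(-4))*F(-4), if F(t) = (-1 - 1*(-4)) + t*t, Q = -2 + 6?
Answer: 456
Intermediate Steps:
Q = 4
E = -10 (E = (4 + 1)*(-2) = 5*(-2) = -10)
F(t) = 3 + t² (F(t) = (-1 + 4) + t² = 3 + t²)
W = -6 (W = 4 - 10 = -6)
(W*(-4))*F(-4) = (-6*(-4))*(3 + (-4)²) = 24*(3 + 16) = 24*19 = 456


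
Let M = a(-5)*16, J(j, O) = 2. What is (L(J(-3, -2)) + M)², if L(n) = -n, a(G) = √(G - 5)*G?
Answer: -63996 + 320*I*√10 ≈ -63996.0 + 1011.9*I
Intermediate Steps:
a(G) = G*√(-5 + G) (a(G) = √(-5 + G)*G = G*√(-5 + G))
M = -80*I*√10 (M = -5*√(-5 - 5)*16 = -5*I*√10*16 = -80*I*√10 ≈ -252.98*I)
(L(J(-3, -2)) + M)² = (-1*2 - 80*I*√10)² = (-2 - 80*I*√10)²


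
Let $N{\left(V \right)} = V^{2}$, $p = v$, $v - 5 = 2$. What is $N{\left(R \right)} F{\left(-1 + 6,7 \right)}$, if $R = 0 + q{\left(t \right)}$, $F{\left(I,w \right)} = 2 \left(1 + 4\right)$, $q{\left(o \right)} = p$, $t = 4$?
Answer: $490$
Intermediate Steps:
$v = 7$ ($v = 5 + 2 = 7$)
$p = 7$
$q{\left(o \right)} = 7$
$F{\left(I,w \right)} = 10$ ($F{\left(I,w \right)} = 2 \cdot 5 = 10$)
$R = 7$ ($R = 0 + 7 = 7$)
$N{\left(R \right)} F{\left(-1 + 6,7 \right)} = 7^{2} \cdot 10 = 49 \cdot 10 = 490$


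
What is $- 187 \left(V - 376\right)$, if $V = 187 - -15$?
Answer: $32538$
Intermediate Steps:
$V = 202$ ($V = 187 + 15 = 202$)
$- 187 \left(V - 376\right) = - 187 \left(202 - 376\right) = \left(-187\right) \left(-174\right) = 32538$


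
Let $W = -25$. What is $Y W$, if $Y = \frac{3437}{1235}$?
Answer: $- \frac{17185}{247} \approx -69.575$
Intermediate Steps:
$Y = \frac{3437}{1235}$ ($Y = 3437 \cdot \frac{1}{1235} = \frac{3437}{1235} \approx 2.783$)
$Y W = \frac{3437}{1235} \left(-25\right) = - \frac{17185}{247}$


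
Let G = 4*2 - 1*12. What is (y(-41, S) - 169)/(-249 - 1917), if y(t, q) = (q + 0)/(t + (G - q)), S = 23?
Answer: 11515/147288 ≈ 0.078180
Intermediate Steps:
G = -4 (G = 8 - 12 = -4)
y(t, q) = q/(-4 + t - q) (y(t, q) = (q + 0)/(t + (-4 - q)) = q/(-4 + t - q))
(y(-41, S) - 169)/(-249 - 1917) = (-1*23/(4 + 23 - 1*(-41)) - 169)/(-249 - 1917) = (-1*23/(4 + 23 + 41) - 169)/(-2166) = (-1*23/68 - 169)*(-1/2166) = (-1*23*1/68 - 169)*(-1/2166) = (-23/68 - 169)*(-1/2166) = -11515/68*(-1/2166) = 11515/147288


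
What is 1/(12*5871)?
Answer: 1/70452 ≈ 1.4194e-5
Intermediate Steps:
1/(12*5871) = 1/70452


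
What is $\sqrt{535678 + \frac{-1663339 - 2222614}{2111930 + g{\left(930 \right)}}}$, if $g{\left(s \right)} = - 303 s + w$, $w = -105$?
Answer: $\frac{3 \sqrt{199332618197556355}}{1830035} \approx 731.9$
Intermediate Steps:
$g{\left(s \right)} = -105 - 303 s$ ($g{\left(s \right)} = - 303 s - 105 = -105 - 303 s$)
$\sqrt{535678 + \frac{-1663339 - 2222614}{2111930 + g{\left(930 \right)}}} = \sqrt{535678 + \frac{-1663339 - 2222614}{2111930 - 281895}} = \sqrt{535678 - \frac{3885953}{2111930 - 281895}} = \sqrt{535678 - \frac{3885953}{1830035}} = \sqrt{\frac{980305602777}{1830035}} = \frac{3 \sqrt{199332618197556355}}{1830035}$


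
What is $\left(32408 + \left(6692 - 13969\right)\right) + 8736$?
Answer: $33867$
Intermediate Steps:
$\left(32408 + \left(6692 - 13969\right)\right) + 8736 = \left(32408 - 7277\right) + 8736 = 25131 + 8736 = 33867$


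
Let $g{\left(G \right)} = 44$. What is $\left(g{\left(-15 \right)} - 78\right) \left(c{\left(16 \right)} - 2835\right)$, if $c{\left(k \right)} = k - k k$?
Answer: $104550$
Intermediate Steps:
$c{\left(k \right)} = k - k^{2}$
$\left(g{\left(-15 \right)} - 78\right) \left(c{\left(16 \right)} - 2835\right) = \left(44 - 78\right) \left(16 \left(1 - 16\right) - 2835\right) = - 34 \left(16 \left(1 - 16\right) - 2835\right) = - 34 \left(16 \left(-15\right) - 2835\right) = - 34 \left(-240 - 2835\right) = \left(-34\right) \left(-3075\right) = 104550$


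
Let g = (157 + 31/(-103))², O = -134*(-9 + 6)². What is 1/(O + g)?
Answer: 10609/247705146 ≈ 4.2829e-5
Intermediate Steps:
O = -1206 (O = -134*(-3)² = -134*9 = -1206)
g = 260499600/10609 (g = (157 + 31*(-1/103))² = (157 - 31/103)² = (16140/103)² = 260499600/10609 ≈ 24555.)
1/(O + g) = 1/(-1206 + 260499600/10609) = 1/(247705146/10609) = 10609/247705146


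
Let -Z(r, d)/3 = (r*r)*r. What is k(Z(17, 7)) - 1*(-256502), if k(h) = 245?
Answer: 256747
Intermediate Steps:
Z(r, d) = -3*r³ (Z(r, d) = -3*r*r*r = -3*r²*r = -3*r³)
k(Z(17, 7)) - 1*(-256502) = 245 - 1*(-256502) = 245 + 256502 = 256747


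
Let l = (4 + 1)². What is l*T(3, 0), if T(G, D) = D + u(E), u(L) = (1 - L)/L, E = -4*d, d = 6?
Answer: -625/24 ≈ -26.042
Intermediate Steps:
E = -24 (E = -4*6 = -24)
u(L) = (1 - L)/L
T(G, D) = -25/24 + D (T(G, D) = D + (1 - 1*(-24))/(-24) = D - (1 + 24)/24 = D - 1/24*25 = D - 25/24 = -25/24 + D)
l = 25 (l = 5² = 25)
l*T(3, 0) = 25*(-25/24 + 0) = 25*(-25/24) = -625/24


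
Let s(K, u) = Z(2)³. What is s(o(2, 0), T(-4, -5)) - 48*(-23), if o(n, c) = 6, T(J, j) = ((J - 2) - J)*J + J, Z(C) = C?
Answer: 1112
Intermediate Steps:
T(J, j) = -J (T(J, j) = ((-2 + J) - J)*J + J = -2*J + J = -J)
s(K, u) = 8 (s(K, u) = 2³ = 8)
s(o(2, 0), T(-4, -5)) - 48*(-23) = 8 - 48*(-23) = 8 + 1104 = 1112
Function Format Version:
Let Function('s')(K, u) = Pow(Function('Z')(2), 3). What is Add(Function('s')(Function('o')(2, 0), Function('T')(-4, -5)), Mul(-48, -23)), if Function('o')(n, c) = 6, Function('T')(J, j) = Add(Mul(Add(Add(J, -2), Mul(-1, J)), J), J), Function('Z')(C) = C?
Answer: 1112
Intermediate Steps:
Function('T')(J, j) = Mul(-1, J) (Function('T')(J, j) = Add(Mul(Add(Add(-2, J), Mul(-1, J)), J), J) = Add(Mul(-2, J), J) = Mul(-1, J))
Function('s')(K, u) = 8 (Function('s')(K, u) = Pow(2, 3) = 8)
Add(Function('s')(Function('o')(2, 0), Function('T')(-4, -5)), Mul(-48, -23)) = Add(8, Mul(-48, -23)) = Add(8, 1104) = 1112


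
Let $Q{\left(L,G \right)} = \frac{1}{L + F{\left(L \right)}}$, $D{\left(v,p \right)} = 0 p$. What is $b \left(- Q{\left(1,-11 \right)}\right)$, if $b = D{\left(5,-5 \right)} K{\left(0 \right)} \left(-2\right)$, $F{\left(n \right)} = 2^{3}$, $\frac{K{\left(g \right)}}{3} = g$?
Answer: $0$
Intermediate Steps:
$D{\left(v,p \right)} = 0$
$K{\left(g \right)} = 3 g$
$F{\left(n \right)} = 8$
$Q{\left(L,G \right)} = \frac{1}{8 + L}$ ($Q{\left(L,G \right)} = \frac{1}{L + 8} = \frac{1}{8 + L}$)
$b = 0$ ($b = 0 \cdot 3 \cdot 0 \left(-2\right) = 0 \cdot 0 \left(-2\right) = 0 \left(-2\right) = 0$)
$b \left(- Q{\left(1,-11 \right)}\right) = 0 \left(- \frac{1}{8 + 1}\right) = 0 \left(- \frac{1}{9}\right) = 0$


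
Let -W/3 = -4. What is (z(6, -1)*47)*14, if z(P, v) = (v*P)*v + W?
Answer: 11844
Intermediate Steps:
W = 12 (W = -3*(-4) = 12)
z(P, v) = 12 + P*v² (z(P, v) = (v*P)*v + 12 = (P*v)*v + 12 = P*v² + 12 = 12 + P*v²)
(z(6, -1)*47)*14 = ((12 + 6*(-1)²)*47)*14 = ((12 + 6*1)*47)*14 = ((12 + 6)*47)*14 = (18*47)*14 = 846*14 = 11844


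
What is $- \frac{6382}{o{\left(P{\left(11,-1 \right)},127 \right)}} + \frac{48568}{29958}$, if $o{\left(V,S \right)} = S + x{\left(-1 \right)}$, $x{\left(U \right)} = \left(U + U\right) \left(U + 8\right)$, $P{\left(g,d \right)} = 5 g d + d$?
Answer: $- \frac{92851886}{1692627} \approx -54.857$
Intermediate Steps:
$P{\left(g,d \right)} = d + 5 d g$ ($P{\left(g,d \right)} = 5 d g + d = d + 5 d g$)
$x{\left(U \right)} = 2 U \left(8 + U\right)$
$o{\left(V,S \right)} = -14 + S$ ($o{\left(V,S \right)} = S + 2 \left(-1\right) \left(8 - 1\right) = S + 2 \left(-1\right) 7 = S - 14 = -14 + S$)
$- \frac{6382}{o{\left(P{\left(11,-1 \right)},127 \right)}} + \frac{48568}{29958} = - \frac{6382}{-14 + 127} + \frac{48568}{29958} = - \frac{6382}{113} + 48568 \cdot \frac{1}{29958} = \left(-6382\right) \frac{1}{113} + \frac{24284}{14979} = - \frac{6382}{113} + \frac{24284}{14979} = - \frac{92851886}{1692627}$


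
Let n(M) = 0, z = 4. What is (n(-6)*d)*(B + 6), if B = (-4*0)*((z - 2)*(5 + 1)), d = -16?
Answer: 0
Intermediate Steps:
B = 0 (B = (-4*0)*((4 - 2)*(5 + 1)) = 0*(2*6) = 0*12 = 0)
(n(-6)*d)*(B + 6) = (0*(-16))*(0 + 6) = 0*6 = 0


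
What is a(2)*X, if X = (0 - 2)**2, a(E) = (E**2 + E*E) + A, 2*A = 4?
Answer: 40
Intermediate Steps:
A = 2 (A = (1/2)*4 = 2)
a(E) = 2 + 2*E**2 (a(E) = (E**2 + E*E) + 2 = (E**2 + E**2) + 2 = 2*E**2 + 2 = 2 + 2*E**2)
X = 4 (X = (-2)**2 = 4)
a(2)*X = (2 + 2*2**2)*4 = (2 + 2*4)*4 = (2 + 8)*4 = 10*4 = 40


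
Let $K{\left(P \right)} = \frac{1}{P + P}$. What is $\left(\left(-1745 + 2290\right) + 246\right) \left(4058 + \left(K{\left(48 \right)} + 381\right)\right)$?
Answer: $\frac{337080695}{96} \approx 3.5113 \cdot 10^{6}$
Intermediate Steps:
$K{\left(P \right)} = \frac{1}{2 P}$
$\left(\left(-1745 + 2290\right) + 246\right) \left(4058 + \left(K{\left(48 \right)} + 381\right)\right) = \left(\left(-1745 + 2290\right) + 246\right) \left(4058 + \left(\frac{1}{2 \cdot 48} + 381\right)\right) = \left(545 + 246\right) \left(4058 + \left(\frac{1}{2} \cdot \frac{1}{48} + 381\right)\right) = 791 \left(4058 + \left(\frac{1}{96} + 381\right)\right) = 791 \left(4058 + \frac{36577}{96}\right) = 791 \cdot \frac{426145}{96} = \frac{337080695}{96}$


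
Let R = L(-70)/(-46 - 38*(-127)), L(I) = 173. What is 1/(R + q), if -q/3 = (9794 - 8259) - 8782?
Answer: 4780/103922153 ≈ 4.5996e-5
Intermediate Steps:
q = 21741 (q = -3*((9794 - 8259) - 8782) = -3*(1535 - 8782) = -3*(-7247) = 21741)
R = 173/4780 (R = 173/(-46 - 38*(-127)) = 173/(-46 + 4826) = 173/4780 ≈ 0.036192)
1/(R + q) = 1/(173/4780 + 21741) = 1/(103922153/4780) = 4780/103922153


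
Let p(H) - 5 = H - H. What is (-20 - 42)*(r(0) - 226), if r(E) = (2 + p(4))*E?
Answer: 14012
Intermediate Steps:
p(H) = 5 (p(H) = 5 + (H - H) = 5 + 0 = 5)
r(E) = 7*E (r(E) = (2 + 5)*E = 7*E)
(-20 - 42)*(r(0) - 226) = (-20 - 42)*(7*0 - 226) = -62*(0 - 226) = -62*(-226) = 14012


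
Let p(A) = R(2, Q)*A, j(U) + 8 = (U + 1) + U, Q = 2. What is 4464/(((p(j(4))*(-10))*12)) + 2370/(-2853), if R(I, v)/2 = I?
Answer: -96343/9510 ≈ -10.131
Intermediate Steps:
R(I, v) = 2*I
j(U) = -7 + 2*U (j(U) = -8 + ((U + 1) + U) = -8 + ((1 + U) + U) = -8 + (1 + 2*U) = -7 + 2*U)
p(A) = 4*A (p(A) = (2*2)*A = 4*A)
4464/(((p(j(4))*(-10))*12)) + 2370/(-2853) = 4464/((((4*(-7 + 2*4))*(-10))*12)) + 2370/(-2853) = 4464/((((4*(-7 + 8))*(-10))*12)) + 2370*(-1/2853) = 4464/((((4*1)*(-10))*12)) - 790/951 = 4464/(((4*(-10))*12)) - 790/951 = 4464/((-40*12)) - 790/951 = 4464/(-480) - 790/951 = 4464*(-1/480) - 790/951 = -93/10 - 790/951 = -96343/9510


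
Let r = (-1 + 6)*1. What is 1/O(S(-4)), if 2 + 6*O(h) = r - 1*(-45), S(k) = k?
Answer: ⅛ ≈ 0.12500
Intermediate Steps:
r = 5 (r = 5*1 = 5)
O(h) = 8 (O(h) = -⅓ + (5 - 1*(-45))/6 = -⅓ + (5 + 45)/6 = -⅓ + (⅙)*50 = -⅓ + 25/3 = 8)
1/O(S(-4)) = 1/8 = ⅛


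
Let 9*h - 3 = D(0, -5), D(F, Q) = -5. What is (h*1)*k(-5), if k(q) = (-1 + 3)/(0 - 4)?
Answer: ⅑ ≈ 0.11111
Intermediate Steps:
h = -2/9 (h = ⅓ + (⅑)*(-5) = ⅓ - 5/9 = -2/9 ≈ -0.22222)
k(q) = -½ (k(q) = 2/(-4) = 2*(-¼) = -½)
(h*1)*k(-5) = -2/9*1*(-½) = -2/9*(-½) = ⅑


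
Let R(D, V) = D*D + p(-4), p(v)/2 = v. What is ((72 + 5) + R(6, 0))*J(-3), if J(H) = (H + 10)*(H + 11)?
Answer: 5880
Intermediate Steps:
p(v) = 2*v
R(D, V) = -8 + D² (R(D, V) = D*D + 2*(-4) = D² - 8 = -8 + D²)
J(H) = (10 + H)*(11 + H)
((72 + 5) + R(6, 0))*J(-3) = ((72 + 5) + (-8 + 6²))*(110 + (-3)² + 21*(-3)) = (77 + (-8 + 36))*(110 + 9 - 63) = (77 + 28)*56 = 105*56 = 5880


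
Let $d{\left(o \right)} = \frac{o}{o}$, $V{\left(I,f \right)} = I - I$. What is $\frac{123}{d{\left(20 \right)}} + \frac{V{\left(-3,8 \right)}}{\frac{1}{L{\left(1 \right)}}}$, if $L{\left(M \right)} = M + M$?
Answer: $123$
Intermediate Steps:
$L{\left(M \right)} = 2 M$
$V{\left(I,f \right)} = 0$
$d{\left(o \right)} = 1$
$\frac{123}{d{\left(20 \right)}} + \frac{V{\left(-3,8 \right)}}{\frac{1}{L{\left(1 \right)}}} = \frac{123}{1} + \frac{0}{\frac{1}{2 \cdot 1}} = 123 \cdot 1 + \frac{0}{\frac{1}{2}} = 123 + 0 \frac{1}{\frac{1}{2}} = 123 + 0 \cdot 2 = 123 + 0 = 123$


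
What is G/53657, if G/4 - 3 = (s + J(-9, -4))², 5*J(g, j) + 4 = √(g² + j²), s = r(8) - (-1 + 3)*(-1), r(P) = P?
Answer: 9152/1341425 + 368*√97/1341425 ≈ 0.0095245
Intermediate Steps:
s = 10 (s = 8 - (-1 + 3)*(-1) = 8 - 2*(-1) = 8 - 1*(-2) = 8 + 2 = 10)
J(g, j) = -⅘ + √(g² + j²)/5
G = 12 + 4*(46/5 + √97/5)² (G = 12 + 4*(10 + (-⅘ + √((-9)² + (-4)²)/5))² = 12 + 4*(10 + (-⅘ + √(81 + 16)/5))² = 12 + 4*(10 + (-⅘ + √97/5))² = 12 + 4*(46/5 + √97/5)² ≈ 511.06)
G/53657 = (9152/25 + 368*√97/25)/53657 = (9152/25 + 368*√97/25)*(1/53657) = 9152/1341425 + 368*√97/1341425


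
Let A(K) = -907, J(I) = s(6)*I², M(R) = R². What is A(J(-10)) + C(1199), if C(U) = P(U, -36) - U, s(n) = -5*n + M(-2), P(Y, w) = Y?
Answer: -907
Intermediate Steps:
s(n) = 4 - 5*n (s(n) = -5*n + (-2)² = -5*n + 4 = 4 - 5*n)
C(U) = 0 (C(U) = U - U = 0)
J(I) = -26*I² (J(I) = (4 - 5*6)*I² = (4 - 30)*I² = -26*I²)
A(J(-10)) + C(1199) = -907 + 0 = -907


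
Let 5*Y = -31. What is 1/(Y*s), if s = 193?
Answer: -5/5983 ≈ -0.00083570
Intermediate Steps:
Y = -31/5 (Y = (1/5)*(-31) = -31/5 ≈ -6.2000)
1/(Y*s) = 1/(-31/5*193) = 1/(-5983/5) = -5/5983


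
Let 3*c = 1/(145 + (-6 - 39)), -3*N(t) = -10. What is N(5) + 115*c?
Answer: 223/60 ≈ 3.7167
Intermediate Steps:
N(t) = 10/3 (N(t) = -1/3*(-10) = 10/3)
c = 1/300 (c = 1/(3*(145 + (-6 - 39))) = 1/(3*(145 - 45)) = (1/3)/100 = (1/3)*(1/100) = 1/300 ≈ 0.0033333)
N(5) + 115*c = 10/3 + 115*(1/300) = 10/3 + 23/60 = 223/60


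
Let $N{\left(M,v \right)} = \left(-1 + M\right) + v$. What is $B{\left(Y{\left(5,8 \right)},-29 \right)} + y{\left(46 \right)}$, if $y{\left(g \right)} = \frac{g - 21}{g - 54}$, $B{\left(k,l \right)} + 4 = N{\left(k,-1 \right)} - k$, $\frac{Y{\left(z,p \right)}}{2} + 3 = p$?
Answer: $- \frac{73}{8} \approx -9.125$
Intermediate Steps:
$Y{\left(z,p \right)} = -6 + 2 p$
$N{\left(M,v \right)} = -1 + M + v$
$B{\left(k,l \right)} = -6$ ($B{\left(k,l \right)} = -4 - 2 = -6$)
$y{\left(g \right)} = \frac{-21 + g}{-54 + g}$
$B{\left(Y{\left(5,8 \right)},-29 \right)} + y{\left(46 \right)} = -6 + \frac{-21 + 46}{-54 + 46} = -6 + \frac{1}{-8} \cdot 25 = -6 - \frac{25}{8} = - \frac{73}{8}$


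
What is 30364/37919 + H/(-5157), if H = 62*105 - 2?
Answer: -90189704/195548283 ≈ -0.46121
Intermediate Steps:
H = 6508 (H = 6510 - 2 = 6508)
30364/37919 + H/(-5157) = 30364/37919 + 6508/(-5157) = 30364*(1/37919) + 6508*(-1/5157) = 30364/37919 - 6508/5157 = -90189704/195548283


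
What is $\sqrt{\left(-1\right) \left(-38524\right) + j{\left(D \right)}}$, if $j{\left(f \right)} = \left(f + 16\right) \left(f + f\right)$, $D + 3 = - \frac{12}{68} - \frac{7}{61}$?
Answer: $\frac{\sqrt{41337555502}}{1037} \approx 196.06$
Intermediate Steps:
$D = - \frac{3413}{1037}$ ($D = -3 - \left(\frac{3}{17} + \frac{7}{61}\right) = -3 - \frac{302}{1037} = - \frac{3413}{1037} \approx -3.2912$)
$j{\left(f \right)} = 2 f \left(16 + f\right)$ ($j{\left(f \right)} = \left(16 + f\right) 2 f = 2 f \left(16 + f\right)$)
$\sqrt{\left(-1\right) \left(-38524\right) + j{\left(D \right)}} = \sqrt{\left(-1\right) \left(-38524\right) + 2 \left(- \frac{3413}{1037}\right) \left(16 - \frac{3413}{1037}\right)} = \sqrt{38524 + 2 \left(- \frac{3413}{1037}\right) \frac{13179}{1037}} = \sqrt{38524 - \frac{89959854}{1075369}} = \sqrt{\frac{41337555502}{1075369}} = \frac{\sqrt{41337555502}}{1037}$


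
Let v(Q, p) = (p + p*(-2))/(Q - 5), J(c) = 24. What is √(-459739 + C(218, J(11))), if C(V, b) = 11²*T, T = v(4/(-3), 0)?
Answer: I*√459739 ≈ 678.04*I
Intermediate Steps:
v(Q, p) = -p/(-5 + Q) (v(Q, p) = (p - 2*p)/(-5 + Q) = (-p)/(-5 + Q) = -p/(-5 + Q))
T = 0 (T = -1*0/(-5 + 4/(-3)) = -1*0/(-5 + 4*(-⅓)) = -1*0/(-5 - 4/3) = -1*0/(-19/3) = -1*0*(-3/19) = 0)
C(V, b) = 0 (C(V, b) = 11²*0 = 121*0 = 0)
√(-459739 + C(218, J(11))) = √(-459739 + 0) = √(-459739) = I*√459739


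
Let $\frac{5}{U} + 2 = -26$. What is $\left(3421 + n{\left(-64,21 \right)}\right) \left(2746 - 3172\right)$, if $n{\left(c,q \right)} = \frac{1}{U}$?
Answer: $- \frac{7274802}{5} \approx -1.455 \cdot 10^{6}$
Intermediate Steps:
$U = - \frac{5}{28}$ ($U = \frac{5}{-2 - 26} = \frac{5}{-28} = 5 \left(- \frac{1}{28}\right) = - \frac{5}{28} \approx -0.17857$)
$n{\left(c,q \right)} = - \frac{28}{5}$ ($n{\left(c,q \right)} = \frac{1}{- \frac{5}{28}} = - \frac{28}{5}$)
$\left(3421 + n{\left(-64,21 \right)}\right) \left(2746 - 3172\right) = \left(3421 - \frac{28}{5}\right) \left(2746 - 3172\right) = \frac{17077}{5} \left(-426\right) = - \frac{7274802}{5}$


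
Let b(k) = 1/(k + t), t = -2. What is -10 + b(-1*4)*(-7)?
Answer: -53/6 ≈ -8.8333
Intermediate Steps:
b(k) = 1/(-2 + k) (b(k) = 1/(k - 2) = 1/(-2 + k))
-10 + b(-1*4)*(-7) = -10 - 7/(-2 - 1*4) = -10 - 7/(-2 - 4) = -10 - 7/(-6) = -10 - ⅙*(-7) = -10 + 7/6 = -53/6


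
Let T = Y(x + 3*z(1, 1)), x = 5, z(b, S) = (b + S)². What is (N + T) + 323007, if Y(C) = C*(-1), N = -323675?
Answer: -685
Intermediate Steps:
z(b, S) = (S + b)²
Y(C) = -C
T = -17 (T = -(5 + 3*(1 + 1)²) = -(5 + 3*2²) = -(5 + 3*4) = -(5 + 12) = -1*17 = -17)
(N + T) + 323007 = (-323675 - 17) + 323007 = -323692 + 323007 = -685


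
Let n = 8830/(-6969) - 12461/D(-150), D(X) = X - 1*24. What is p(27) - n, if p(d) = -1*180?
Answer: -101191123/404202 ≈ -250.35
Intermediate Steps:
D(X) = -24 + X (D(X) = X - 24 = -24 + X)
n = 28434763/404202 (n = 8830/(-6969) - 12461/(-24 - 150) = 8830*(-1/6969) - 12461/(-174) = -8830/6969 - 12461*(-1/174) = -8830/6969 + 12461/174 = 28434763/404202 ≈ 70.348)
p(d) = -180
p(27) - n = -180 - 1*28434763/404202 = -180 - 28434763/404202 = -101191123/404202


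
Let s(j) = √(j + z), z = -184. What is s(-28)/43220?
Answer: I*√53/21610 ≈ 0.00033689*I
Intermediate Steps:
s(j) = √(-184 + j) (s(j) = √(j - 184) = √(-184 + j))
s(-28)/43220 = √(-184 - 28)/43220 = √(-212)*(1/43220) = (2*I*√53)*(1/43220) = I*√53/21610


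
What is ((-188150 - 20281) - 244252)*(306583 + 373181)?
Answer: -307717606812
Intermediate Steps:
((-188150 - 20281) - 244252)*(306583 + 373181) = (-208431 - 244252)*679764 = -452683*679764 = -307717606812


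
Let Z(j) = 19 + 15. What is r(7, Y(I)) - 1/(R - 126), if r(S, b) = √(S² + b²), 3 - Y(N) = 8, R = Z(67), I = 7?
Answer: 1/92 + √74 ≈ 8.6132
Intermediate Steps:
Z(j) = 34
R = 34
Y(N) = -5 (Y(N) = 3 - 1*8 = 3 - 8 = -5)
r(7, Y(I)) - 1/(R - 126) = √(7² + (-5)²) - 1/(34 - 126) = √(49 + 25) - 1/(-92) = √74 - 1*(-1/92) = √74 + 1/92 = 1/92 + √74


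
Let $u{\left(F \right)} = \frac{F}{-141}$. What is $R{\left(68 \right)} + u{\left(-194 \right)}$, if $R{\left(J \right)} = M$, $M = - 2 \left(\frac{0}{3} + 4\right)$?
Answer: $- \frac{934}{141} \approx -6.6241$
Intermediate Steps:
$u{\left(F \right)} = - \frac{F}{141}$ ($u{\left(F \right)} = F \left(- \frac{1}{141}\right) = - \frac{F}{141}$)
$M = -8$ ($M = - 2 \left(0 \cdot \frac{1}{3} + 4\right) = - 2 \left(0 + 4\right) = \left(-2\right) 4 = -8$)
$R{\left(J \right)} = -8$
$R{\left(68 \right)} + u{\left(-194 \right)} = -8 - - \frac{194}{141} = -8 + \frac{194}{141} = - \frac{934}{141}$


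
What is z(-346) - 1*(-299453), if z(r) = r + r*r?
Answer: 418823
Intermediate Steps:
z(r) = r + r²
z(-346) - 1*(-299453) = -346*(1 - 346) - 1*(-299453) = -346*(-345) + 299453 = 119370 + 299453 = 418823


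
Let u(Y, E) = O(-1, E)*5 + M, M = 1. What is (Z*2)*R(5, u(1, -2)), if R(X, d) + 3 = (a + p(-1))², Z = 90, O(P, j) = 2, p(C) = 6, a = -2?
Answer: 2340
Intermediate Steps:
u(Y, E) = 11 (u(Y, E) = 2*5 + 1 = 10 + 1 = 11)
R(X, d) = 13 (R(X, d) = -3 + (-2 + 6)² = -3 + 4² = -3 + 16 = 13)
(Z*2)*R(5, u(1, -2)) = (90*2)*13 = 180*13 = 2340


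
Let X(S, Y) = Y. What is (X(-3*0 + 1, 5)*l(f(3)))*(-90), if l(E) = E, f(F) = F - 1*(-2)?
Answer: -2250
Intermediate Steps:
f(F) = 2 + F (f(F) = F + 2 = 2 + F)
(X(-3*0 + 1, 5)*l(f(3)))*(-90) = (5*(2 + 3))*(-90) = (5*5)*(-90) = 25*(-90) = -2250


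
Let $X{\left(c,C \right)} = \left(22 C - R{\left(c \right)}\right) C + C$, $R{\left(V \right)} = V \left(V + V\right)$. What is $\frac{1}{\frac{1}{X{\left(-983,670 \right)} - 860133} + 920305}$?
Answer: $\frac{1285810923}{1183338221491514} \approx 1.0866 \cdot 10^{-6}$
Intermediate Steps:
$R{\left(V \right)} = 2 V^{2}$ ($R{\left(V \right)} = V 2 V = 2 V^{2}$)
$X{\left(c,C \right)} = C + C \left(- 2 c^{2} + 22 C\right)$ ($X{\left(c,C \right)} = \left(22 C - 2 c^{2}\right) C + C = \left(- 2 c^{2} + 22 C\right) C + C = C \left(- 2 c^{2} + 22 C\right) + C = C + C \left(- 2 c^{2} + 22 C\right)$)
$\frac{1}{\frac{1}{X{\left(-983,670 \right)} - 860133} + 920305} = \frac{1}{\frac{1}{670 \left(1 - 2 \left(-983\right)^{2} + 22 \cdot 670\right) - 860133} + 920305} = \frac{1}{\frac{1}{670 \left(1 - 1932578 + 14740\right) - 860133} + 920305} = \frac{1}{\frac{1}{670 \left(-1917837\right) - 860133} + 920305} = \frac{1}{\frac{1}{-1284950790 - 860133} + 920305} = \frac{1}{\frac{1}{-1285810923} + 920305} = \frac{1}{- \frac{1}{1285810923} + 920305} = \frac{1}{\frac{1183338221491514}{1285810923}} = \frac{1285810923}{1183338221491514}$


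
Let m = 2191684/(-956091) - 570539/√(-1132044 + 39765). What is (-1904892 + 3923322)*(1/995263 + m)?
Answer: -1467601150570080810/317187332311 + 383864344590*I*√1092279/364093 ≈ -4.6269e+6 + 1.1019e+9*I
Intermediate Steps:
m = -2191684/956091 + 570539*I*√1092279/1092279 (m = 2191684*(-1/956091) - 570539*(-I*√1092279/1092279) = -2191684/956091 - 570539*(-I*√1092279/1092279) = -2191684/956091 - (-570539)*I*√1092279/1092279 = -2191684/956091 + 570539*I*√1092279/1092279 ≈ -2.2923 + 545.91*I)
(-1904892 + 3923322)*(1/995263 + m) = (-1904892 + 3923322)*(1/995263 + (-2191684/956091 + 570539*I*√1092279/1092279)) = 2018430*(1/995263 + (-2191684/956091 + 570539*I*√1092279/1092279)) = 2018430*(-2181301036801/951561996933 + 570539*I*√1092279/1092279) = -1467601150570080810/317187332311 + 383864344590*I*√1092279/364093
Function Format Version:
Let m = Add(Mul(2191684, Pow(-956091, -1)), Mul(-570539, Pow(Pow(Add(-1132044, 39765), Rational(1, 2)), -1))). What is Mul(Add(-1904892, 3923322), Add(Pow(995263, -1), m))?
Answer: Add(Rational(-1467601150570080810, 317187332311), Mul(Rational(383864344590, 364093), I, Pow(1092279, Rational(1, 2)))) ≈ Add(-4.6269e+6, Mul(1.1019e+9, I))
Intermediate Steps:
m = Add(Rational(-2191684, 956091), Mul(Rational(570539, 1092279), I, Pow(1092279, Rational(1, 2)))) (m = Add(Mul(2191684, Rational(-1, 956091)), Mul(-570539, Pow(Pow(-1092279, Rational(1, 2)), -1))) = Add(Rational(-2191684, 956091), Mul(-570539, Pow(Mul(I, Pow(1092279, Rational(1, 2))), -1))) = Add(Rational(-2191684, 956091), Mul(-570539, Mul(Rational(-1, 1092279), I, Pow(1092279, Rational(1, 2))))) = Add(Rational(-2191684, 956091), Mul(Rational(570539, 1092279), I, Pow(1092279, Rational(1, 2)))) ≈ Add(-2.2923, Mul(545.91, I)))
Mul(Add(-1904892, 3923322), Add(Pow(995263, -1), m)) = Mul(Add(-1904892, 3923322), Add(Pow(995263, -1), Add(Rational(-2191684, 956091), Mul(Rational(570539, 1092279), I, Pow(1092279, Rational(1, 2)))))) = Mul(2018430, Add(Rational(1, 995263), Add(Rational(-2191684, 956091), Mul(Rational(570539, 1092279), I, Pow(1092279, Rational(1, 2)))))) = Mul(2018430, Add(Rational(-2181301036801, 951561996933), Mul(Rational(570539, 1092279), I, Pow(1092279, Rational(1, 2))))) = Add(Rational(-1467601150570080810, 317187332311), Mul(Rational(383864344590, 364093), I, Pow(1092279, Rational(1, 2))))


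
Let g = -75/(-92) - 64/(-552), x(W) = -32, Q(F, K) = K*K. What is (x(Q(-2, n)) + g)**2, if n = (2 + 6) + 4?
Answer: 73530625/76176 ≈ 965.27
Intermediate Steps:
n = 12 (n = 8 + 4 = 12)
Q(F, K) = K**2
g = 257/276 (g = -75*(-1/92) - 64*(-1/552) = 75/92 + 8/69 = 257/276 ≈ 0.93116)
(x(Q(-2, n)) + g)**2 = (-32 + 257/276)**2 = (-8575/276)**2 = 73530625/76176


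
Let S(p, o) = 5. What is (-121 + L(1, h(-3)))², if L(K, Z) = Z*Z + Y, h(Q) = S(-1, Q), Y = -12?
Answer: 11664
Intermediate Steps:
h(Q) = 5
L(K, Z) = -12 + Z² (L(K, Z) = Z*Z - 12 = Z² - 12 = -12 + Z²)
(-121 + L(1, h(-3)))² = (-121 + (-12 + 5²))² = (-121 + (-12 + 25))² = (-121 + 13)² = (-108)² = 11664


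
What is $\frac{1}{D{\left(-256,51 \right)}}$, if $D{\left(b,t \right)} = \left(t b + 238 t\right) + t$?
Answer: $- \frac{1}{867} \approx -0.0011534$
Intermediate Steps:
$D{\left(b,t \right)} = 239 t + b t$ ($D{\left(b,t \right)} = \left(b t + 238 t\right) + t = \left(238 t + b t\right) + t = 239 t + b t$)
$\frac{1}{D{\left(-256,51 \right)}} = \frac{1}{51 \left(239 - 256\right)} = \frac{1}{51 \left(-17\right)} = \frac{1}{-867} = - \frac{1}{867}$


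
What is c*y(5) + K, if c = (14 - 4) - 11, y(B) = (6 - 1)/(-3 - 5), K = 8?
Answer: 69/8 ≈ 8.6250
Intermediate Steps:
y(B) = -5/8 (y(B) = 5/(-8) = 5*(-1/8) = -5/8)
c = -1 (c = 10 - 11 = -1)
c*y(5) + K = -1*(-5/8) + 8 = 5/8 + 8 = 69/8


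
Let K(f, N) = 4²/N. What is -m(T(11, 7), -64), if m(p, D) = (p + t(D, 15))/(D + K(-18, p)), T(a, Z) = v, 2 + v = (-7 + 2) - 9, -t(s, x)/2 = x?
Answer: -46/65 ≈ -0.70769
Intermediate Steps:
t(s, x) = -2*x
K(f, N) = 16/N
v = -16 (v = -2 + ((-7 + 2) - 9) = -2 + (-5 - 9) = -2 - 14 = -16)
T(a, Z) = -16
m(p, D) = (-30 + p)/(D + 16/p) (m(p, D) = (p - 2*15)/(D + 16/p) = (p - 30)/(D + 16/p) = (-30 + p)/(D + 16/p))
-m(T(11, 7), -64) = -(-16)*(-30 - 16)/(16 - 64*(-16)) = -(-16)*(-46)/(16 + 1024) = -(-16)*(-46)/1040 = -1*46/65 = -46/65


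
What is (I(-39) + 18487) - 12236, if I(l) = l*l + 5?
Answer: 7777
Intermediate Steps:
I(l) = 5 + l² (I(l) = l² + 5 = 5 + l²)
(I(-39) + 18487) - 12236 = ((5 + (-39)²) + 18487) - 12236 = ((5 + 1521) + 18487) - 12236 = (1526 + 18487) - 12236 = 20013 - 12236 = 7777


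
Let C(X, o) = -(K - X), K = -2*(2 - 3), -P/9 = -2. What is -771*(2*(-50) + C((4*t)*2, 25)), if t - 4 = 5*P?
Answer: -501150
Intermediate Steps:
P = 18 (P = -9*(-2) = 18)
t = 94 (t = 4 + 5*18 = 4 + 90 = 94)
K = 2 (K = -2*(-1) = 2)
C(X, o) = -2 + X (C(X, o) = -(2 - X) = -2 + X)
-771*(2*(-50) + C((4*t)*2, 25)) = -771*(2*(-50) + (-2 + (4*94)*2)) = -771*(-100 + (-2 + 376*2)) = -771*(-100 + (-2 + 752)) = -771*(-100 + 750) = -771*650 = -501150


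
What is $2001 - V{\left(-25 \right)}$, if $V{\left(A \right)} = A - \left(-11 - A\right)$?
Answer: $2040$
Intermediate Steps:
$V{\left(A \right)} = 11 + 2 A$ ($V{\left(A \right)} = A + \left(11 + A\right) = 11 + 2 A$)
$2001 - V{\left(-25 \right)} = 2001 - \left(11 + 2 \left(-25\right)\right) = 2001 - \left(11 - 50\right) = 2001 - -39 = 2001 + 39 = 2040$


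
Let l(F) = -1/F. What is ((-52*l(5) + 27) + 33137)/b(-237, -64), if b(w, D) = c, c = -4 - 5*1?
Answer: -165872/45 ≈ -3686.0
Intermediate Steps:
c = -9 (c = -4 - 5 = -9)
b(w, D) = -9
((-52*l(5) + 27) + 33137)/b(-237, -64) = ((-(-52)/5 + 27) + 33137)/(-9) = ((-(-52)/5 + 27) + 33137)*(-⅑) = ((-52*(-⅕) + 27) + 33137)*(-⅑) = ((52/5 + 27) + 33137)*(-⅑) = (187/5 + 33137)*(-⅑) = (165872/5)*(-⅑) = -165872/45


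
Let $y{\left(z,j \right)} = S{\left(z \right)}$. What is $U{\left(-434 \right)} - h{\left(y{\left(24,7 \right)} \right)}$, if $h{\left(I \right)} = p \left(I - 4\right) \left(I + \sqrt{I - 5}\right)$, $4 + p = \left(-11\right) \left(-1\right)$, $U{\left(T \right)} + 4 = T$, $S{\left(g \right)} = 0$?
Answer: $-438 + 28 i \sqrt{5} \approx -438.0 + 62.61 i$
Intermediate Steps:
$y{\left(z,j \right)} = 0$
$U{\left(T \right)} = -4 + T$
$p = 7$ ($p = -4 - -11 = -4 + 11 = 7$)
$h{\left(I \right)} = 7 \left(-4 + I\right) \left(I + \sqrt{-5 + I}\right)$ ($h{\left(I \right)} = 7 \left(I - 4\right) \left(I + \sqrt{I - 5}\right) = 7 \left(-4 + I\right) \left(I + \sqrt{-5 + I}\right)$)
$U{\left(-434 \right)} - h{\left(y{\left(24,7 \right)} \right)} = \left(-4 - 434\right) - \left(\left(-28\right) 0 - 28 \sqrt{-5 + 0} + 7 \cdot 0^{2} + 7 \cdot 0 \sqrt{-5 + 0}\right) = -438 - \left(0 - 28 \sqrt{-5} + 7 \cdot 0 + 7 \cdot 0 \sqrt{-5}\right) = -438 - \left(0 - 28 i \sqrt{5} + 0 + 7 \cdot 0 i \sqrt{5}\right) = -438 - \left(0 - 28 i \sqrt{5} + 0 + 0\right) = -438 - - 28 i \sqrt{5} = -438 + 28 i \sqrt{5}$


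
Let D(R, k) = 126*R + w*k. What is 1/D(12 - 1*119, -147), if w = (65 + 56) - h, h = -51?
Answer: -1/38766 ≈ -2.5796e-5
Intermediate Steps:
w = 172 (w = (65 + 56) - 1*(-51) = 121 + 51 = 172)
D(R, k) = 126*R + 172*k
1/D(12 - 1*119, -147) = 1/(126*(12 - 1*119) + 172*(-147)) = 1/(126*(12 - 119) - 25284) = 1/(126*(-107) - 25284) = 1/(-13482 - 25284) = 1/(-38766) = -1/38766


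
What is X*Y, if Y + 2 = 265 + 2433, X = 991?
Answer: 2671736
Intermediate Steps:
Y = 2696 (Y = -2 + (265 + 2433) = -2 + 2698 = 2696)
X*Y = 991*2696 = 2671736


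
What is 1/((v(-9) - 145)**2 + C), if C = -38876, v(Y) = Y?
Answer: -1/15160 ≈ -6.5963e-5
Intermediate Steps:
1/((v(-9) - 145)**2 + C) = 1/((-9 - 145)**2 - 38876) = 1/((-154)**2 - 38876) = 1/(23716 - 38876) = 1/(-15160) = -1/15160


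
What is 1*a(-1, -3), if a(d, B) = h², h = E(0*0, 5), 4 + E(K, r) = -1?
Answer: 25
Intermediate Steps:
E(K, r) = -5 (E(K, r) = -4 - 1 = -5)
h = -5
a(d, B) = 25 (a(d, B) = (-5)² = 25)
1*a(-1, -3) = 1*25 = 25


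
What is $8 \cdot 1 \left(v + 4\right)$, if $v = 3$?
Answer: $56$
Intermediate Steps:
$8 \cdot 1 \left(v + 4\right) = 8 \cdot 1 \left(3 + 4\right) = 8 \cdot 1 \cdot 7 = 8 \cdot 7 = 56$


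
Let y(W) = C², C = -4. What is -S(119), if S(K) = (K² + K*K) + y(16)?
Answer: -28338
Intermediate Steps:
y(W) = 16 (y(W) = (-4)² = 16)
S(K) = 16 + 2*K² (S(K) = (K² + K*K) + 16 = (K² + K²) + 16 = 2*K² + 16 = 16 + 2*K²)
-S(119) = -(16 + 2*119²) = -(16 + 2*14161) = -(16 + 28322) = -1*28338 = -28338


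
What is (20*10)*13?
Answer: 2600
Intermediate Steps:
(20*10)*13 = 200*13 = 2600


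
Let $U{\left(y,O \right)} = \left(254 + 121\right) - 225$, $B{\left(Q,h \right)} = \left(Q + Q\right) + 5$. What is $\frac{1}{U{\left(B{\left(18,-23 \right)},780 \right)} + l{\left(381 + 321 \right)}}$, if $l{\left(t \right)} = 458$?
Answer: $\frac{1}{608} \approx 0.0016447$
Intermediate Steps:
$B{\left(Q,h \right)} = 5 + 2 Q$ ($B{\left(Q,h \right)} = 2 Q + 5 = 5 + 2 Q$)
$U{\left(y,O \right)} = 150$ ($U{\left(y,O \right)} = 375 - 225 = 150$)
$\frac{1}{U{\left(B{\left(18,-23 \right)},780 \right)} + l{\left(381 + 321 \right)}} = \frac{1}{150 + 458} = \frac{1}{608}$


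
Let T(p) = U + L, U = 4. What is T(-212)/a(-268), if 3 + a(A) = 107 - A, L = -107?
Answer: -103/372 ≈ -0.27688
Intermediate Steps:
T(p) = -103 (T(p) = 4 - 107 = -103)
a(A) = 104 - A (a(A) = -3 + (107 - A) = 104 - A)
T(-212)/a(-268) = -103/(104 - 1*(-268)) = -103/(104 + 268) = -103/372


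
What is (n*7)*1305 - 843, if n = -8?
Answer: -73923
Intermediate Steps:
(n*7)*1305 - 843 = -8*7*1305 - 843 = -56*1305 - 843 = -73080 - 843 = -73923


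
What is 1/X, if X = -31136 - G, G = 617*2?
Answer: -1/32370 ≈ -3.0893e-5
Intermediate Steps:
G = 1234
X = -32370 (X = -31136 - 1*1234 = -31136 - 1234 = -32370)
1/X = 1/(-32370) = -1/32370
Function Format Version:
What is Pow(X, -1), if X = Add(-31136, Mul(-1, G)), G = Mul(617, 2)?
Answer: Rational(-1, 32370) ≈ -3.0893e-5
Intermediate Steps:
G = 1234
X = -32370 (X = Add(-31136, Mul(-1, 1234)) = Add(-31136, -1234) = -32370)
Pow(X, -1) = Pow(-32370, -1) = Rational(-1, 32370)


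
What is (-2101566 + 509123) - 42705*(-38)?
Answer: 30347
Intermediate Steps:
(-2101566 + 509123) - 42705*(-38) = -1592443 + 1622790 = 30347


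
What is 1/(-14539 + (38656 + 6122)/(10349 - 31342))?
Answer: -20993/305262005 ≈ -6.8770e-5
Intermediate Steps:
1/(-14539 + (38656 + 6122)/(10349 - 31342)) = 1/(-14539 + 44778/(-20993)) = 1/(-14539 + 44778*(-1/20993)) = 1/(-14539 - 44778/20993) = 1/(-305262005/20993) = -20993/305262005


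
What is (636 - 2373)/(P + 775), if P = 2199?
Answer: -1737/2974 ≈ -0.58406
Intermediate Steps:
(636 - 2373)/(P + 775) = (636 - 2373)/(2199 + 775) = -1737/2974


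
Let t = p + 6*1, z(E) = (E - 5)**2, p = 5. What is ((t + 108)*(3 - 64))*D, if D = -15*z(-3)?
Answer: 6968640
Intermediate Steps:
z(E) = (-5 + E)**2
t = 11 (t = 5 + 6*1 = 5 + 6 = 11)
D = -960 (D = -15*(-5 - 3)**2 = -15*(-8)**2 = -15*64 = -960)
((t + 108)*(3 - 64))*D = ((11 + 108)*(3 - 64))*(-960) = (119*(-61))*(-960) = -7259*(-960) = 6968640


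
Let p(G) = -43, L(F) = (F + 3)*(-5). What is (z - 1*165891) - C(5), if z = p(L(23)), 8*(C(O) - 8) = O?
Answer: -1327541/8 ≈ -1.6594e+5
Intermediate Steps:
C(O) = 8 + O/8
L(F) = -15 - 5*F (L(F) = (3 + F)*(-5) = -15 - 5*F)
z = -43
(z - 1*165891) - C(5) = (-43 - 1*165891) - (8 + (⅛)*5) = (-43 - 165891) - (8 + 5/8) = -165934 - 1*69/8 = -165934 - 69/8 = -1327541/8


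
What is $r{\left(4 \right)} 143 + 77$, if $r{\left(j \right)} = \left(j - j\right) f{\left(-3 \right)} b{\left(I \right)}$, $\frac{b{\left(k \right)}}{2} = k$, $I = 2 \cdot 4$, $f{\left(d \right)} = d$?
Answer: $77$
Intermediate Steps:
$I = 8$
$b{\left(k \right)} = 2 k$
$r{\left(j \right)} = 0$ ($r{\left(j \right)} = \left(j - j\right) \left(-3\right) 2 \cdot 8 = 0 \left(-3\right) 16 = 0 \cdot 16 = 0$)
$r{\left(4 \right)} 143 + 77 = 0 \cdot 143 + 77 = 0 + 77 = 77$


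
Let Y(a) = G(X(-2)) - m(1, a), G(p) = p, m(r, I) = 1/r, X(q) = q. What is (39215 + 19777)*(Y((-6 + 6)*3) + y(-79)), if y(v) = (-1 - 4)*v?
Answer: 23124864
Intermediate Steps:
Y(a) = -3 (Y(a) = -2 - 1/1 = -2 - 1*1 = -2 - 1 = -3)
y(v) = -5*v
(39215 + 19777)*(Y((-6 + 6)*3) + y(-79)) = (39215 + 19777)*(-3 - 5*(-79)) = 58992*(-3 + 395) = 58992*392 = 23124864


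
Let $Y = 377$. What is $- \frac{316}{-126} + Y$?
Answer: $\frac{23909}{63} \approx 379.51$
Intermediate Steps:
$- \frac{316}{-126} + Y = - \frac{316}{-126} + 377 = \left(-316\right) \left(- \frac{1}{126}\right) + 377 = \frac{158}{63} + 377 = \frac{23909}{63}$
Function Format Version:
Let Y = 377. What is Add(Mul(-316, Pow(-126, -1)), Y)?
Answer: Rational(23909, 63) ≈ 379.51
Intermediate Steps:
Add(Mul(-316, Pow(-126, -1)), Y) = Add(Mul(-316, Pow(-126, -1)), 377) = Add(Mul(-316, Rational(-1, 126)), 377) = Add(Rational(158, 63), 377) = Rational(23909, 63)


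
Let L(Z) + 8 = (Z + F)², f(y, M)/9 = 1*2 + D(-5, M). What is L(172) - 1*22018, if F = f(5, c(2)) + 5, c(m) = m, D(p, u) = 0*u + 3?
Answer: 27258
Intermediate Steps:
D(p, u) = 3 (D(p, u) = 0 + 3 = 3)
f(y, M) = 45 (f(y, M) = 9*(1*2 + 3) = 9*(2 + 3) = 9*5 = 45)
F = 50 (F = 45 + 5 = 50)
L(Z) = -8 + (50 + Z)² (L(Z) = -8 + (Z + 50)² = -8 + (50 + Z)²)
L(172) - 1*22018 = (-8 + (50 + 172)²) - 1*22018 = (-8 + 222²) - 22018 = (-8 + 49284) - 22018 = 49276 - 22018 = 27258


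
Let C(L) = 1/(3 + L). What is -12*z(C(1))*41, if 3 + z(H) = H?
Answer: 1353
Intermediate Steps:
z(H) = -3 + H
-12*z(C(1))*41 = -12*(-3 + 1/(3 + 1))*41 = -12*(-3 + 1/4)*41 = -12*(-11/4)*41 = 33*41 = 1353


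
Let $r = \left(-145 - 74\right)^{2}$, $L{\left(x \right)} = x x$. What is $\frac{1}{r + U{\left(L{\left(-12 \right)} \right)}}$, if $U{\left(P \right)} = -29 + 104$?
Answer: $\frac{1}{48036} \approx 2.0818 \cdot 10^{-5}$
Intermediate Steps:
$L{\left(x \right)} = x^{2}$
$U{\left(P \right)} = 75$
$r = 47961$ ($r = \left(-219\right)^{2} = 47961$)
$\frac{1}{r + U{\left(L{\left(-12 \right)} \right)}} = \frac{1}{47961 + 75} = \frac{1}{48036}$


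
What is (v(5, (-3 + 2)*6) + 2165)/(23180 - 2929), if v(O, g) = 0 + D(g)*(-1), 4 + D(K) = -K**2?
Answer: 315/2893 ≈ 0.10888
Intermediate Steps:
D(K) = -4 - K**2
v(O, g) = 4 + g**2 (v(O, g) = 0 + (-4 - g**2)*(-1) = 0 + (4 + g**2) = 4 + g**2)
(v(5, (-3 + 2)*6) + 2165)/(23180 - 2929) = ((4 + ((-3 + 2)*6)**2) + 2165)/(23180 - 2929) = ((4 + (-1*6)**2) + 2165)/20251 = ((4 + (-6)**2) + 2165)*(1/20251) = ((4 + 36) + 2165)*(1/20251) = (40 + 2165)*(1/20251) = 2205*(1/20251) = 315/2893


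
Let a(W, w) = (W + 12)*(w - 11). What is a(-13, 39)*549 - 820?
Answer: -16192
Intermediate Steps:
a(W, w) = (-11 + w)*(12 + W) (a(W, w) = (12 + W)*(-11 + w) = (-11 + w)*(12 + W))
a(-13, 39)*549 - 820 = (-132 - 11*(-13) + 12*39 - 13*39)*549 - 820 = (-132 + 143 + 468 - 507)*549 - 820 = -28*549 - 820 = -15372 - 820 = -16192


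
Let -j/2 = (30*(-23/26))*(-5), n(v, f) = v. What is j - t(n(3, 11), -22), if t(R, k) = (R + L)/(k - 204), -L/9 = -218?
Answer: -754155/2938 ≈ -256.69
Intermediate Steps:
L = 1962 (L = -9*(-218) = 1962)
j = -3450/13 (j = -2*30*(-23/26)*(-5) = -(-690)*(-5)/13 = -2*1725/13 = -3450/13 ≈ -265.38)
t(R, k) = (1962 + R)/(-204 + k) (t(R, k) = (R + 1962)/(k - 204) = (1962 + R)/(-204 + k))
j - t(n(3, 11), -22) = -3450/13 - (1962 + 3)/(-204 - 22) = -3450/13 - 1965/(-226) = -3450/13 - (-1)*1965/226 = -3450/13 - 1*(-1965/226) = -3450/13 + 1965/226 = -754155/2938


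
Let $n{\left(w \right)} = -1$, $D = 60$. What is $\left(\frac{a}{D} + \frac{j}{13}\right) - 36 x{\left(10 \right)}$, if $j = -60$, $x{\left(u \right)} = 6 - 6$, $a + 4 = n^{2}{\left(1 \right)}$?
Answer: $- \frac{1213}{260} \approx -4.6654$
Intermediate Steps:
$a = -3$ ($a = -4 + \left(-1\right)^{2} = -4 + 1 = -3$)
$x{\left(u \right)} = 0$ ($x{\left(u \right)} = 6 - 6 = 0$)
$\left(\frac{a}{D} + \frac{j}{13}\right) - 36 x{\left(10 \right)} = \left(- \frac{3}{60} - \frac{60}{13}\right) - 0 = \left(\left(-3\right) \frac{1}{60} - \frac{60}{13}\right) + 0 = \left(- \frac{1}{20} - \frac{60}{13}\right) + 0 = - \frac{1213}{260} + 0 = - \frac{1213}{260}$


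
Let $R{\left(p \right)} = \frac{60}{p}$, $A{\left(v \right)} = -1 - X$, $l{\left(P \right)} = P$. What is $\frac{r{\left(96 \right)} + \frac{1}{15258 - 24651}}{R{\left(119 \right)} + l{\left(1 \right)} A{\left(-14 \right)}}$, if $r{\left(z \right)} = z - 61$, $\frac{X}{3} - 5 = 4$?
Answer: $- \frac{19560863}{15366948} \approx -1.2729$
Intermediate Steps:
$X = 27$ ($X = 15 + 3 \cdot 4 = 15 + 12 = 27$)
$A{\left(v \right)} = -28$ ($A{\left(v \right)} = -1 - 27 = -28$)
$r{\left(z \right)} = -61 + z$
$\frac{r{\left(96 \right)} + \frac{1}{15258 - 24651}}{R{\left(119 \right)} + l{\left(1 \right)} A{\left(-14 \right)}} = \frac{\left(-61 + 96\right) + \frac{1}{15258 - 24651}}{\frac{60}{119} + 1 \left(-28\right)} = \frac{35 + \frac{1}{-9393}}{60 \cdot \frac{1}{119} - 28} = \frac{35 - \frac{1}{9393}}{\frac{60}{119} - 28} = \frac{328754}{9393 \left(- \frac{3272}{119}\right)} = \frac{328754}{9393} \left(- \frac{119}{3272}\right) = - \frac{19560863}{15366948}$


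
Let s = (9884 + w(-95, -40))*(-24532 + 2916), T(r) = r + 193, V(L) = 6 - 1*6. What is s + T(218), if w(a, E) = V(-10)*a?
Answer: -213652133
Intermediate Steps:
V(L) = 0 (V(L) = 6 - 6 = 0)
T(r) = 193 + r
w(a, E) = 0 (w(a, E) = 0*a = 0)
s = -213652544 (s = (9884 + 0)*(-24532 + 2916) = 9884*(-21616) = -213652544)
s + T(218) = -213652544 + (193 + 218) = -213652544 + 411 = -213652133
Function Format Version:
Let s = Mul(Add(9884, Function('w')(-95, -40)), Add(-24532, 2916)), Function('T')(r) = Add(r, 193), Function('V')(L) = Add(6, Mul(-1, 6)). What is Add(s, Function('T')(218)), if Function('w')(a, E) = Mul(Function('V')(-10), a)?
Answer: -213652133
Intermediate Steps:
Function('V')(L) = 0 (Function('V')(L) = Add(6, -6) = 0)
Function('T')(r) = Add(193, r)
Function('w')(a, E) = 0 (Function('w')(a, E) = Mul(0, a) = 0)
s = -213652544 (s = Mul(Add(9884, 0), Add(-24532, 2916)) = Mul(9884, -21616) = -213652544)
Add(s, Function('T')(218)) = Add(-213652544, Add(193, 218)) = Add(-213652544, 411) = -213652133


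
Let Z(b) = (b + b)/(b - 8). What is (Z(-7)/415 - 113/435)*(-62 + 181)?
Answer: -5532191/180525 ≈ -30.645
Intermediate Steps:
Z(b) = 2*b/(-8 + b) (Z(b) = (2*b)/(-8 + b) = 2*b/(-8 + b))
(Z(-7)/415 - 113/435)*(-62 + 181) = ((2*(-7)/(-8 - 7))/415 - 113/435)*(-62 + 181) = ((2*(-7)/(-15))*(1/415) - 113*1/435)*119 = ((2*(-7)*(-1/15))*(1/415) - 113/435)*119 = ((14/15)*(1/415) - 113/435)*119 = (14/6225 - 113/435)*119 = -46489/180525*119 = -5532191/180525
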